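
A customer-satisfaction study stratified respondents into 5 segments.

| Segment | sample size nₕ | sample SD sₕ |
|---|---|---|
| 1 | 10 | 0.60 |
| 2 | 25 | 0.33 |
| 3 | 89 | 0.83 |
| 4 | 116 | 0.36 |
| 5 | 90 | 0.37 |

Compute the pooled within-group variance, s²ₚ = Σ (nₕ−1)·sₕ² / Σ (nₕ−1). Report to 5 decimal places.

Degrees of freedom: 9 + 24 + 88 + 115 + 89 = 325.
Σ(nₕ−1)sₕ² = 9·0.36 + 24·0.1089 + 88·0.6889 + 115·0.1296 + 89·0.1369 = 93.5649.
s²ₚ = 93.5649 / 325 = 0.287892 → 0.28789.

0.28789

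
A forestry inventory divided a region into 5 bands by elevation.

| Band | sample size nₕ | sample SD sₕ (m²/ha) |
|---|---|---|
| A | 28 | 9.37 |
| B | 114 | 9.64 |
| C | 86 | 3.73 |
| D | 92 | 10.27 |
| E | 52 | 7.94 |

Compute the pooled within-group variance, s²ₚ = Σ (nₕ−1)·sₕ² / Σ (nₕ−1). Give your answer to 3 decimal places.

Degrees of freedom: 27 + 113 + 85 + 91 + 51 = 367.
Σ(nₕ−1)sₕ² = 27·87.7969 + 113·92.9296 + 85·13.9129 + 91·105.4729 + 51·63.0436 = 26867.4151.
s²ₚ = 26867.4151 / 367 = 73.20822... → 73.208.

73.208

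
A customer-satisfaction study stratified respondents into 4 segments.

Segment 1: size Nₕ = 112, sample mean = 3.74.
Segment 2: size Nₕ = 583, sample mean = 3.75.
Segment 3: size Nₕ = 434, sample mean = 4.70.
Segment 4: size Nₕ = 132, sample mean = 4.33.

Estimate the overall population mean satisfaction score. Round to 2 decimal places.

N = 112 + 583 + 434 + 132 = 1261.
The stratified mean weights each stratum mean by its population share Nₕ/N.
Σ Nₕx̄ₕ = 112·3.74 + 583·3.75 + 434·4.70 + 132·4.33 = 418.88 + 2186.25 + 2039.8 + 571.56 = 5216.49.
Divide by N: 5216.49 / 1261 = 4.1368... → 4.14.

4.14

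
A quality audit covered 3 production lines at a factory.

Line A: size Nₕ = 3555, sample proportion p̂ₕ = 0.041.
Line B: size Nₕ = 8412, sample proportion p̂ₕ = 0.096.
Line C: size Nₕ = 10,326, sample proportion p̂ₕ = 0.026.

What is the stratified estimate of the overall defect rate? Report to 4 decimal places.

0.0548

Wₕ = Nₕ/N with N = 22293: 0.1595, 0.3773, 0.4632.
p̂_st = 0.1595·0.041 + 0.3773·0.096 + 0.4632·0.026 ≈ 0.054806... → 0.0548.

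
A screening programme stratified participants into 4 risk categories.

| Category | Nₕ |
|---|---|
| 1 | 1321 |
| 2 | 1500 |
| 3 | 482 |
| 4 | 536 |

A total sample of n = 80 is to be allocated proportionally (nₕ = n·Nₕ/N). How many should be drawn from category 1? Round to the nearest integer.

28

N = 1321 + 1500 + 482 + 536 = 3839.
n_1 = 80·1321/3839 = 27.528... → 28.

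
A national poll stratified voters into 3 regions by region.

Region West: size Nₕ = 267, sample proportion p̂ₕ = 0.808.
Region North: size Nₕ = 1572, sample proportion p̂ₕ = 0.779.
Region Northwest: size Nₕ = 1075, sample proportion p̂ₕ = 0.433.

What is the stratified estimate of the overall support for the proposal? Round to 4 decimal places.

N = 267 + 1572 + 1075 = 2914.
Overall proportion = Σ (Nₕ/N)·p̂ₕ.
Σ Nₕp̂ₕ = 215.736 + 1224.588 + 465.475 = 1905.799.
1905.799 / 2914 = 0.654015... → 0.6540.

0.6540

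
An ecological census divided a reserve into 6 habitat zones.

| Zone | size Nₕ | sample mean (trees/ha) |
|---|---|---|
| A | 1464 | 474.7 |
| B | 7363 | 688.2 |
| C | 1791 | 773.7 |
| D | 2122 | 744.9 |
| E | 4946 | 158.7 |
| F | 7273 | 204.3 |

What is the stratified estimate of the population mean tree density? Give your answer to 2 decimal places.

440.70

x̄_st = (Σ Nₕx̄ₕ) / (Σ Nₕ) = (1464·474.7 + 7363·688.2 + 1791·773.7 + 2122·744.9 + 4946·158.7 + 7273·204.3) / 24959
= 10999356 / 24959 = 440.6970... → 440.70.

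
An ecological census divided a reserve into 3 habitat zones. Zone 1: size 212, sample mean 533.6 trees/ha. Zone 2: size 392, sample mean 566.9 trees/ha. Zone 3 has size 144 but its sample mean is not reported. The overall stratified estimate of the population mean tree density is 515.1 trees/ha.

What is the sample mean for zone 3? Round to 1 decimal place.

N = 212 + 392 + 144 = 748.
Overall total = μ·N = 515.1·748 = 385294.8.
Subtract the known strata: 212·533.6 + 392·566.9 = 335348.
Remaining total for zone 3: 385294.8 − 335348 = 49946.8.
Divide by its size: 49946.8 / 144 = 346.853... → 346.9.

346.9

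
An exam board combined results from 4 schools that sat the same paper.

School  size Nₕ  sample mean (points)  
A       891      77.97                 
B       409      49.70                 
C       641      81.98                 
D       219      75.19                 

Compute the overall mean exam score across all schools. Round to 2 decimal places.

73.53

x̄_st = (Σ Nₕx̄ₕ) / (Σ Nₕ) = (891·77.97 + 409·49.70 + 641·81.98 + 219·75.19) / 2160
= 158814.36 / 2160 = 73.5252... → 73.53.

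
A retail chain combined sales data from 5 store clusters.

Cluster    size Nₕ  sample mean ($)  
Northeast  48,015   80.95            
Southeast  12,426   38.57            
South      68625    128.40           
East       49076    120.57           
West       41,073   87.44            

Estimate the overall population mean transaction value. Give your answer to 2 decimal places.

x̄_st = (Σ Nₕx̄ₕ) / (Σ Nₕ) = (48015·80.95 + 12426·38.57 + 68625·128.40 + 49076·120.57 + 41073·87.44) / 219215
= 22686051.51 / 219215 = 103.4877... → 103.49.

103.49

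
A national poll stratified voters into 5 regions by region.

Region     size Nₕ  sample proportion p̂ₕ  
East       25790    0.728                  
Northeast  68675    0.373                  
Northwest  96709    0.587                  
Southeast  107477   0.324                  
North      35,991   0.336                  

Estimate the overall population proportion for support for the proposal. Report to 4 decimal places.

0.4425

Wₕ = Nₕ/N with N = 334642: 0.0771, 0.2052, 0.2890, 0.3212, 0.1076.
p̂_st = 0.0771·0.728 + 0.2052·0.373 + 0.2890·0.587 + 0.3212·0.324 + 0.1076·0.336 ≈ 0.442487... → 0.4425.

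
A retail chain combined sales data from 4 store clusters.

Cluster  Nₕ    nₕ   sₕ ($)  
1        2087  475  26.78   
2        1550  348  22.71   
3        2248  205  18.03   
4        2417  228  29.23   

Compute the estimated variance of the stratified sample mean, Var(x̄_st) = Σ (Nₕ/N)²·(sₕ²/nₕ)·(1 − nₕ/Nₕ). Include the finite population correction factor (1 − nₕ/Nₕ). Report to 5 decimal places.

0.50708

N = 8302. Term for each stratum: Wₕ²sₕ²/nₕ·(1−nₕ/Nₕ).
Var(x̄_st) = 0.07369696 + 0.04006136 + 0.10566637 + 0.28766017 = 0.50708487 → 0.50708.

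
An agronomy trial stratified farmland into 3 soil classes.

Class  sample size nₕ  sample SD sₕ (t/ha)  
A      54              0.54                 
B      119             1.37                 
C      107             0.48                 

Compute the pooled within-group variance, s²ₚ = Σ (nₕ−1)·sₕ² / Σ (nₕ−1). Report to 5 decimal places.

0.94351

A: (54−1)·0.54² = 53·0.2916 = 15.4548
B: (119−1)·1.37² = 118·1.8769 = 221.4742
C: (107−1)·0.48² = 106·0.2304 = 24.4224
Numerator = 261.3514; denominator = Σ(nₕ−1) = 277.
s²ₚ = 261.3514/277 = 0.9435069... → 0.94351.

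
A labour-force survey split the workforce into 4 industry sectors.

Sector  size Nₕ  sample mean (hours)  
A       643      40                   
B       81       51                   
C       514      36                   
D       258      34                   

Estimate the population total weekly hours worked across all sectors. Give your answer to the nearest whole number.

57127

Estimate total by summing Nₕ·x̄ₕ over strata.
643·40 + 81·51 + 514·36 + 258·34 = 25720 + 4131 + 18504 + 8772 = 57127.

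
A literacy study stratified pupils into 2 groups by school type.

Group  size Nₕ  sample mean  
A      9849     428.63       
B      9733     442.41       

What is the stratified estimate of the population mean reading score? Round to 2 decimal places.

N = 9849 + 9733 = 19582.
Weight each subgroup mean by Nₕ/N and sum.
Σ Nₕx̄ₕ = 9849·428.63 + 9733·442.41 = 4221576.87 + 4305976.53 = 8527553.4.
Divide by N: 8527553.4 / 19582 = 435.4792... → 435.48.

435.48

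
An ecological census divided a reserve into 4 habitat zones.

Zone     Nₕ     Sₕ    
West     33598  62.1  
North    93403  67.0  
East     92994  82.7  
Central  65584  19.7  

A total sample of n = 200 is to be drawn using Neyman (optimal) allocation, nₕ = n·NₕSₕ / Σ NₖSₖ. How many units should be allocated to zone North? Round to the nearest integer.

Σ NₕSₕ = 33598·62.1 + 93403·67.0 + 92994·82.7 + 65584·19.7 = 17327045.4.
Share for North: 6258001/17327045.4 = 0.36117.
n_North = 200 × 0.36117 = 72.234... → 72.

72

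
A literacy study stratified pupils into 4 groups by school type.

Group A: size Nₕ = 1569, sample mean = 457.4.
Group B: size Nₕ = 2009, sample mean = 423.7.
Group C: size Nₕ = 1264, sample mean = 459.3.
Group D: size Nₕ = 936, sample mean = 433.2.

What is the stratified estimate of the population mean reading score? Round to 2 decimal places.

x̄_st = (Σ Nₕx̄ₕ) / (Σ Nₕ) = (1569·457.4 + 2009·423.7 + 1264·459.3 + 936·433.2) / 5778
= 2554904.3 / 5778 = 442.1780... → 442.18.

442.18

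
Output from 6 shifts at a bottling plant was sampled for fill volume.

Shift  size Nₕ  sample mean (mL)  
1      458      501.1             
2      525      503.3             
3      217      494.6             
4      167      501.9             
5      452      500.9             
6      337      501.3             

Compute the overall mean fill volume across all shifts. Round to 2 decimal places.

501.03

N = 458 + 525 + 217 + 167 + 452 + 337 = 2156.
Weight each subgroup mean by Nₕ/N and sum.
Σ Nₕx̄ₕ = 458·501.1 + 525·503.3 + 217·494.6 + 167·501.9 + 452·500.9 + 337·501.3 = 229503.8 + 264232.5 + 107328.2 + 83817.3 + 226406.8 + 168938.1 = 1080226.7.
Divide by N: 1080226.7 / 2156 = 501.0328... → 501.03.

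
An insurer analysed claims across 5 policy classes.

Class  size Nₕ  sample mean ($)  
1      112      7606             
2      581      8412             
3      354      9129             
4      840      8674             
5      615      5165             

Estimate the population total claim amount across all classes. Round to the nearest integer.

Estimate total by summing Nₕ·x̄ₕ over strata.
112·7606 + 581·8412 + 354·9129 + 840·8674 + 615·5165 = 851872 + 4887372 + 3231666 + 7286160 + 3176475 = 19433545.

19433545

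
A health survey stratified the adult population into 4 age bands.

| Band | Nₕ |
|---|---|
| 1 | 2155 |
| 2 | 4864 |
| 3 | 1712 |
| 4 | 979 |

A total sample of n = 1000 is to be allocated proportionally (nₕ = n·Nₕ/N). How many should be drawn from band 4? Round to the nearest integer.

101

Share of band 4 = 979/9710 = 0.10082.
Allocate 1000 × 0.10082 = 100.824... → 101.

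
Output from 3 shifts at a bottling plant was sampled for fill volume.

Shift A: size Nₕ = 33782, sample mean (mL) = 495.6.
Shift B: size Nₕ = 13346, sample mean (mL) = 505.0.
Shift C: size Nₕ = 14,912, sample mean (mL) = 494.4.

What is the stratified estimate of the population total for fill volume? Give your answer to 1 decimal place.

30854582.0

Estimate total by summing Nₕ·x̄ₕ over strata.
33782·495.6 + 13346·505.0 + 14912·494.4 = 16742359.2 + 6739730 + 7372492.8 = 30854582.0.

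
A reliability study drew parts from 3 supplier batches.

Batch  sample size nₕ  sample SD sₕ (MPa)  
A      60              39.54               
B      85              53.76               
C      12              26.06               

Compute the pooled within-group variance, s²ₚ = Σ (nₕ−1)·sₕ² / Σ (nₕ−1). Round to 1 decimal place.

Degrees of freedom: 59 + 84 + 11 = 154.
Σ(nₕ−1)sₕ² = 59·1563.4116 + 84·2890.1376 + 11·679.1236 = 342483.2024.
s²ₚ = 342483.2024 / 154 = 2223.917... → 2223.9.

2223.9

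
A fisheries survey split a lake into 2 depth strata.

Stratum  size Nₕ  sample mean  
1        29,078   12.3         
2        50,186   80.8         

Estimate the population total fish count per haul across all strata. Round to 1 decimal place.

4412688.2

Estimate total by summing Nₕ·x̄ₕ over strata.
29078·12.3 + 50186·80.8 = 357659.4 + 4055028.8 = 4412688.2.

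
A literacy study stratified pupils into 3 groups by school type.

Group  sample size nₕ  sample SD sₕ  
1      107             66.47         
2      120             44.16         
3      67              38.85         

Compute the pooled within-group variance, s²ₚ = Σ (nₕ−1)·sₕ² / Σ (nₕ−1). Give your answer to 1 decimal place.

1: (107−1)·66.47² = 106·4418.2609 = 468335.6554
2: (120−1)·44.16² = 119·1950.1056 = 232062.5664
3: (67−1)·38.85² = 66·1509.3225 = 99615.285
Numerator = 800013.5068; denominator = Σ(nₕ−1) = 291.
s²ₚ = 800013.5068/291 = 2749.187... → 2749.2.

2749.2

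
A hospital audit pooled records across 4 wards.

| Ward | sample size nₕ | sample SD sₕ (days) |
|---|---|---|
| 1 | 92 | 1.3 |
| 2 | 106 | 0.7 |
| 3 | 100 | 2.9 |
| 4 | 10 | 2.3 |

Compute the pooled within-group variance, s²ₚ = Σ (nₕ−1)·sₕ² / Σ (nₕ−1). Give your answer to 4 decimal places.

3.5705

Degrees of freedom: 91 + 105 + 99 + 9 = 304.
Σ(nₕ−1)sₕ² = 91·1.69 + 105·0.49 + 99·8.41 + 9·5.29 = 1085.44.
s²ₚ = 1085.44 / 304 = 3.570526... → 3.5705.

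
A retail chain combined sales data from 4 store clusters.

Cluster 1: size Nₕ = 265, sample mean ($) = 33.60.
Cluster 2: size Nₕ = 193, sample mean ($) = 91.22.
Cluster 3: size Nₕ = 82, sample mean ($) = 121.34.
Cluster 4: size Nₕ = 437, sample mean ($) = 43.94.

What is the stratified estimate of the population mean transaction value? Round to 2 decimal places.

x̄_st = (Σ Nₕx̄ₕ) / (Σ Nₕ) = (265·33.60 + 193·91.22 + 82·121.34 + 437·43.94) / 977
= 55661.12 / 977 = 56.9715... → 56.97.

56.97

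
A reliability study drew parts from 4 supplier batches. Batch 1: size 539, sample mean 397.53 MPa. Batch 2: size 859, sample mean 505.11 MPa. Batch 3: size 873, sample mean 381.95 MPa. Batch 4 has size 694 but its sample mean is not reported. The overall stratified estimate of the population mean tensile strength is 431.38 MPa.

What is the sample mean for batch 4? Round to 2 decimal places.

428.59

Σ Nₕx̄ₕ = N·μ, so 694·x̄_4 = 2965·431.38 − (539·397.53 + 859·505.11 + 873·381.95).
= 1279041.7 − 981600.51 = 297441.19.
x̄_4 = 297441.19 / 694 = 428.5896... → 428.59.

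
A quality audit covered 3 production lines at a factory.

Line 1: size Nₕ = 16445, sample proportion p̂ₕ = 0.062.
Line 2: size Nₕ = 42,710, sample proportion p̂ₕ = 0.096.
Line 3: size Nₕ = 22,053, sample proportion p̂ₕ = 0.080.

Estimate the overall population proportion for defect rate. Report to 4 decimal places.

Wₕ = Nₕ/N with N = 81208: 0.2025, 0.5259, 0.2716.
p̂_st = 0.2025·0.062 + 0.5259·0.096 + 0.2716·0.080 ≈ 0.084770... → 0.0848.

0.0848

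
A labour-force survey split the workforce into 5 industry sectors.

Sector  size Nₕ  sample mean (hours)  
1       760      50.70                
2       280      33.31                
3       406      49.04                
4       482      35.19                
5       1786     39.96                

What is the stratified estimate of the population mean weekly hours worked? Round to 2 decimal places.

x̄_st = (Σ Nₕx̄ₕ) / (Σ Nₕ) = (760·50.70 + 280·33.31 + 406·49.04 + 482·35.19 + 1786·39.96) / 3714
= 156099.18 / 3714 = 42.0299... → 42.03.

42.03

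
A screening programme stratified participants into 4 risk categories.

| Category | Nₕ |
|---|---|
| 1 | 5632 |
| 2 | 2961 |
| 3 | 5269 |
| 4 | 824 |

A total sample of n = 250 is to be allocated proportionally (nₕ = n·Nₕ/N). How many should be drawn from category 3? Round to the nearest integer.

Share of category 3 = 5269/14686 = 0.35878.
Allocate 250 × 0.35878 = 89.694... → 90.

90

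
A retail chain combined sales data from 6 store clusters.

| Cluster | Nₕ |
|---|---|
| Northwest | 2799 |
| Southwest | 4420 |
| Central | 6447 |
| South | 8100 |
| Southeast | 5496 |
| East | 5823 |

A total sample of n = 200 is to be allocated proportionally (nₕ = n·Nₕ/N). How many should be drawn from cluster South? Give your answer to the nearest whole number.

49

N = 2799 + 4420 + 6447 + 8100 + 5496 + 5823 = 33085.
n_South = 200·8100/33085 = 48.965... → 49.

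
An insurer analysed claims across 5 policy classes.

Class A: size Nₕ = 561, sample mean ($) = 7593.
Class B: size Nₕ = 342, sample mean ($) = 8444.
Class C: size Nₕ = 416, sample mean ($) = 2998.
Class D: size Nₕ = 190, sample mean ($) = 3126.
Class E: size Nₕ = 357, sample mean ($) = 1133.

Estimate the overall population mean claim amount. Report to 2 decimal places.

5033.82

N = 561 + 342 + 416 + 190 + 357 = 1866.
Weight each subgroup mean by Nₕ/N and sum.
Σ Nₕx̄ₕ = 561·7593 + 342·8444 + 416·2998 + 190·3126 + 357·1133 = 4259673 + 2887848 + 1247168 + 593940 + 404481 = 9393110.
Divide by N: 9393110 / 1866 = 5033.8210... → 5033.82.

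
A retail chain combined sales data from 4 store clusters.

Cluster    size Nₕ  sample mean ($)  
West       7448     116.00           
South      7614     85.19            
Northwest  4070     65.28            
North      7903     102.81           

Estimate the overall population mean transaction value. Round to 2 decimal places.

95.83

N = 27035; weights Wₕ = Nₕ/N = (0.2755, 0.2816, 0.1505, 0.2923).
x̄_st = Σ Wₕ·x̄ₕ = 0.2755·116.00 + 0.2816·85.19 + 0.1505·65.28 + 0.2923·102.81 ≈ 95.8314...
→ 95.83.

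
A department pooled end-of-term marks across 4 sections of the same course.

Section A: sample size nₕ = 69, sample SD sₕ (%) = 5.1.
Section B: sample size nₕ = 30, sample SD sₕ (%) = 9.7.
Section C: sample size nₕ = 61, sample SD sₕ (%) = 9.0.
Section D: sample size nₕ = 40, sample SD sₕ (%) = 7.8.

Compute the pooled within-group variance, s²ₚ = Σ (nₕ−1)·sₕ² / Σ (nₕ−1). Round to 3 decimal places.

59.847

A: (69−1)·5.1² = 68·26.01 = 1768.68
B: (30−1)·9.7² = 29·94.09 = 2728.61
C: (61−1)·9.0² = 60·81 = 4860
D: (40−1)·7.8² = 39·60.84 = 2372.76
Numerator = 11730.05; denominator = Σ(nₕ−1) = 196.
s²ₚ = 11730.05/196 = 59.84719... → 59.847.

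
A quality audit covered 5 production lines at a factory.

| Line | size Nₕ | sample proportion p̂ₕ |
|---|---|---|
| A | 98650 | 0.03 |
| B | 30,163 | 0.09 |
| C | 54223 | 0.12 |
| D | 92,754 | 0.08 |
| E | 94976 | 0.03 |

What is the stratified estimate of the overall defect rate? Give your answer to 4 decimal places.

0.0606

N = 98650 + 30163 + 54223 + 92754 + 94976 = 370766.
Overall proportion = Σ (Nₕ/N)·p̂ₕ.
Σ Nₕp̂ₕ = 2959.5 + 2714.67 + 6506.76 + 7420.32 + 2849.28 = 22450.53.
22450.53 / 370766 = 0.060552... → 0.0606.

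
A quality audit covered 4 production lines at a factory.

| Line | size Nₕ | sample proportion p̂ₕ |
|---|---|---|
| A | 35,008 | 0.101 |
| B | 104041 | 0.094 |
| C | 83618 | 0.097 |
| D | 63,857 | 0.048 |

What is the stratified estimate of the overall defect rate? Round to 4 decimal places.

Wₕ = Nₕ/N with N = 286524: 0.1222, 0.3631, 0.2918, 0.2229.
p̂_st = 0.1222·0.101 + 0.3631·0.094 + 0.2918·0.097 + 0.2229·0.048 ≈ 0.085479... → 0.0855.

0.0855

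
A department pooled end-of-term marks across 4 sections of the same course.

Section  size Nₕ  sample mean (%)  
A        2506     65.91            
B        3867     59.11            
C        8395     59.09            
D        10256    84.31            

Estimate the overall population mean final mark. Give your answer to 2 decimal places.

N = 2506 + 3867 + 8395 + 10256 = 25024.
Overall mean = Σ (Nₕ/N)·x̄ₕ — weight by population share, not a simple average.
Σ Nₕx̄ₕ = 2506·65.91 + 3867·59.11 + 8395·59.09 + 10256·84.31 = 165170.46 + 228578.37 + 496060.55 + 864683.36 = 1754492.74.
Divide by N: 1754492.74 / 25024 = 70.1124... → 70.11.

70.11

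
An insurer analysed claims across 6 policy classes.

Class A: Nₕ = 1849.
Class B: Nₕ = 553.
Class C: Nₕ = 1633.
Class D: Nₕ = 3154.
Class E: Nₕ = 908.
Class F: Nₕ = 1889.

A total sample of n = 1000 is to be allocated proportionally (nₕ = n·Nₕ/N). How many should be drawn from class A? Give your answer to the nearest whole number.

185

N = 1849 + 553 + 1633 + 3154 + 908 + 1889 = 9986.
n_A = 1000·1849/9986 = 185.159... → 185.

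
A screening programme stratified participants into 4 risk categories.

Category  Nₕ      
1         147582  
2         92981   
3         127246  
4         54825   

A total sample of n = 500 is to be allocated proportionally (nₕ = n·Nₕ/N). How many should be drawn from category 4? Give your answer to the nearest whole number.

N = 147582 + 92981 + 127246 + 54825 = 422634.
n_4 = 500·54825/422634 = 64.861... → 65.

65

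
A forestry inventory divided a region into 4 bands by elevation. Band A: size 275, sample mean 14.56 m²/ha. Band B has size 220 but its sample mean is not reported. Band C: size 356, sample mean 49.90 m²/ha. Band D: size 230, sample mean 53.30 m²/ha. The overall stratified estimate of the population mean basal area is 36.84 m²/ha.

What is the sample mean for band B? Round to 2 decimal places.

26.35

N = 275 + 220 + 356 + 230 = 1081.
Overall total = μ·N = 36.84·1081 = 39824.04.
Subtract the known strata: 275·14.56 + 356·49.90 + 230·53.30 = 34027.4.
Remaining total for band B: 39824.04 − 34027.4 = 5796.64.
Divide by its size: 5796.64 / 220 = 26.3484... → 26.35.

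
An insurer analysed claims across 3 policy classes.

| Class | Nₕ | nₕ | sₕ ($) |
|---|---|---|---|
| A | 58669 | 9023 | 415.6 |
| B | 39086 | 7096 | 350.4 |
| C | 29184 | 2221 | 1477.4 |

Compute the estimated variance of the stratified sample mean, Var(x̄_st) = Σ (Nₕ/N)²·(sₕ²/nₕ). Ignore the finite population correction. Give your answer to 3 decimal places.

N = 126939; Wₕ = Nₕ/N.
class A: (58669/126939)²·415.6²/9023 = 4.089096
class B: (39086/126939)²·350.4²/7096 = 1.640465
class C: (29184/126939)²·1477.4²/2221 = 51.945403
Sum = 57.674964 → 57.675.

57.675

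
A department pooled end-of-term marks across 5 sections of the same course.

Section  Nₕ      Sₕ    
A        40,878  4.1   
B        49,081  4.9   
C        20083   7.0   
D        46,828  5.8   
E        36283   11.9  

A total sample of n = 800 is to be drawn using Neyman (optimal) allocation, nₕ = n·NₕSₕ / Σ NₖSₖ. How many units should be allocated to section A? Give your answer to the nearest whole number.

A: NₕSₕ = 40878·4.1 = 167599.8
B: NₕSₕ = 49081·4.9 = 240496.9
C: NₕSₕ = 20083·7.0 = 140581
D: NₕSₕ = 46828·5.8 = 271602.4
E: NₕSₕ = 36283·11.9 = 431767.7
Σ NₕSₕ = 1252047.8.
n_A = 800·167599.8/1252047.8 = 107.088... → 107.

107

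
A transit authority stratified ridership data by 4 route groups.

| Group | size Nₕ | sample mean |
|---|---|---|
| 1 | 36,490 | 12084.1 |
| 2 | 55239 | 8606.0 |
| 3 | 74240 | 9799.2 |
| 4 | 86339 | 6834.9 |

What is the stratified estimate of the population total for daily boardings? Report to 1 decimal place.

1: 36490·12084.1 = 440948809
2: 55239·8606.0 = 475386834
3: 74240·9799.2 = 727492608
4: 86339·6834.9 = 590118431.1
τ̂ = Σ Nₕx̄ₕ = 2233946682.1.

2233946682.1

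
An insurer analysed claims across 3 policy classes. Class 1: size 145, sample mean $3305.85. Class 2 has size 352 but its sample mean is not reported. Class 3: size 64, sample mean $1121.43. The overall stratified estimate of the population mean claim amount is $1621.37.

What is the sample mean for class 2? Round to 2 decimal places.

N = 145 + 352 + 64 = 561.
Overall total = μ·N = 1621.37·561 = 909588.57.
Subtract the known strata: 145·3305.85 + 64·1121.43 = 551119.77.
Remaining total for class 2: 909588.57 − 551119.77 = 358468.8.
Divide by its size: 358468.8 / 352 = 1018.3773... → 1018.38.

1018.38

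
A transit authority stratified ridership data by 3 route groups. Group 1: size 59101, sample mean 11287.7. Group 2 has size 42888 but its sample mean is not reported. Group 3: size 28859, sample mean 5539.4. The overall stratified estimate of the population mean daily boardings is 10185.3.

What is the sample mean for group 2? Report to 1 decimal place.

N = 59101 + 42888 + 28859 = 130848.
Overall total = μ·N = 10185.3·130848 = 1332726134.4.
Subtract the known strata: 59101·11287.7 + 28859·5539.4 = 826975902.3.
Remaining total for group 2: 1332726134.4 − 826975902.3 = 505750232.1.
Divide by its size: 505750232.1 / 42888 = 11792.348... → 11792.3.

11792.3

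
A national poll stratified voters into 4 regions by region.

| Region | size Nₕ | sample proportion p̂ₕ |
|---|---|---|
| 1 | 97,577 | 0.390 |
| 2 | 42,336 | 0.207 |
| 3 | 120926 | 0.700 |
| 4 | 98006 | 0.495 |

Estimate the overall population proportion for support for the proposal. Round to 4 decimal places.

0.5016

N = 97577 + 42336 + 120926 + 98006 = 358845.
Overall proportion = Σ (Nₕ/N)·p̂ₕ.
Σ Nₕp̂ₕ = 38055.03 + 8763.552 + 84648.2 + 48512.97 = 179979.752.
179979.752 / 358845 = 0.501553... → 0.5016.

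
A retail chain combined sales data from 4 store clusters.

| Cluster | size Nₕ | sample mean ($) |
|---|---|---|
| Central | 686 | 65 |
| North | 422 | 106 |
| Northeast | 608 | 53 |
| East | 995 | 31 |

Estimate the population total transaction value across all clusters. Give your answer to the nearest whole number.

Estimate total by summing Nₕ·x̄ₕ over strata.
686·65 + 422·106 + 608·53 + 995·31 = 44590 + 44732 + 32224 + 30845 = 152391.

152391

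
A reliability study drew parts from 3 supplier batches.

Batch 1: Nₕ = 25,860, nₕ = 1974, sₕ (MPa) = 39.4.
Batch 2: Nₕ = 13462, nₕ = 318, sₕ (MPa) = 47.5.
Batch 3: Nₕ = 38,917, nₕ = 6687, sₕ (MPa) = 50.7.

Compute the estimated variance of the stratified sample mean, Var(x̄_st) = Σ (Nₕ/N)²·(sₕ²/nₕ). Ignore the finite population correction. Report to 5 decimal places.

0.39108

N = 78239. Term for each stratum: Wₕ²sₕ²/nₕ.
Var(x̄_st) = 0.08591238 + 0.21005484 + 0.09510793 = 0.39107515 → 0.39108.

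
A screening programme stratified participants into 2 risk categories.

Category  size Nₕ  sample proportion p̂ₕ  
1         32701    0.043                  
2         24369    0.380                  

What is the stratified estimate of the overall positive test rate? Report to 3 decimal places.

0.187

N = 32701 + 24369 = 57070.
Overall proportion = Σ (Nₕ/N)·p̂ₕ.
Σ Nₕp̂ₕ = 1406.143 + 9260.22 = 10666.363.
10666.363 / 57070 = 0.18690... → 0.187.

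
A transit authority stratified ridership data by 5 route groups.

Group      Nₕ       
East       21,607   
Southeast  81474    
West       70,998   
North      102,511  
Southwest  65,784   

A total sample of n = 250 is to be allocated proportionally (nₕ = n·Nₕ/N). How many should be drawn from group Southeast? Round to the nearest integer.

N = 21607 + 81474 + 70998 + 102511 + 65784 = 342374.
n_Southeast = 250·81474/342374 = 59.492... → 59.

59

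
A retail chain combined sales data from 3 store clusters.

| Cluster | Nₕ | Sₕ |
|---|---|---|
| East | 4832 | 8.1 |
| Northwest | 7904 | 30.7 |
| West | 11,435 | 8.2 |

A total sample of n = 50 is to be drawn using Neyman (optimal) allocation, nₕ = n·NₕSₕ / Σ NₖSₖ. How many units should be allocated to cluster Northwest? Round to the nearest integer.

32

East: NₕSₕ = 4832·8.1 = 39139.2
Northwest: NₕSₕ = 7904·30.7 = 242652.8
West: NₕSₕ = 11435·8.2 = 93767
Σ NₕSₕ = 375559.
n_Northwest = 50·242652.8/375559 = 32.306... → 32.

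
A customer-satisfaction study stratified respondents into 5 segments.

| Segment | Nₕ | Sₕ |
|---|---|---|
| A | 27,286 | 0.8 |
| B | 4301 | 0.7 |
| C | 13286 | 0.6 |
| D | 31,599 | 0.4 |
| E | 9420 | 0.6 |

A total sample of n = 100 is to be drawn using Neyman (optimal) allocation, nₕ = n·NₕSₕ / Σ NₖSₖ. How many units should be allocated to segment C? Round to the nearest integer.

16

A: NₕSₕ = 27286·0.8 = 21828.8
B: NₕSₕ = 4301·0.7 = 3010.7
C: NₕSₕ = 13286·0.6 = 7971.6
D: NₕSₕ = 31599·0.4 = 12639.6
E: NₕSₕ = 9420·0.6 = 5652
Σ NₕSₕ = 51102.7.
n_C = 100·7971.6/51102.7 = 15.599... → 16.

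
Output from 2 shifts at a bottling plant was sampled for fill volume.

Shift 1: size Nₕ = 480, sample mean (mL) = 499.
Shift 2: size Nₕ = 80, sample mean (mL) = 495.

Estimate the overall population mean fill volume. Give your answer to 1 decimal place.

x̄_st = (Σ Nₕx̄ₕ) / (Σ Nₕ) = (480·499 + 80·495) / 560
= 279120 / 560 = 498.429... → 498.4.

498.4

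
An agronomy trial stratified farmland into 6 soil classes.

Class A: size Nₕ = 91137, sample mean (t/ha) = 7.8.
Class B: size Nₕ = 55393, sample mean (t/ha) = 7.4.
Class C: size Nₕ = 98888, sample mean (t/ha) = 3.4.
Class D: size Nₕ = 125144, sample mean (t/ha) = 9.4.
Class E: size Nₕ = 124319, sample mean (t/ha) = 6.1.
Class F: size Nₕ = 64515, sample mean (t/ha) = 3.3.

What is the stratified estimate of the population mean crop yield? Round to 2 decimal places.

6.44

N = 91137 + 55393 + 98888 + 125144 + 124319 + 64515 = 559396.
Weight each subgroup mean by Nₕ/N and sum.
Σ Nₕx̄ₕ = 91137·7.8 + 55393·7.4 + 98888·3.4 + 125144·9.4 + 124319·6.1 + 64515·3.3 = 710868.6 + 409908.2 + 336219.2 + 1176353.6 + 758345.9 + 212899.5 = 3604595.
Divide by N: 3604595 / 559396 = 6.4437... → 6.44.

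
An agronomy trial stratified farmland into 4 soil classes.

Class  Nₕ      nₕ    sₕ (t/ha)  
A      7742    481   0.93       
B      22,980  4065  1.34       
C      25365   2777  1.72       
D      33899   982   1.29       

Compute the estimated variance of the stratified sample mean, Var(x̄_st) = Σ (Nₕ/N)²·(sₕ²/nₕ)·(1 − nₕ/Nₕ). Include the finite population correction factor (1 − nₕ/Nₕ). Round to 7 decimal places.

0.0003451

N = 89986; Wₕ = Nₕ/N.
class A: (7742/89986)²·0.93²/481·(1 − 481/7742) = 0.0000124830
class B: (22980/89986)²·1.34²/4065·(1 − 4065/22980) = 0.0000237113
class C: (25365/89986)²·1.72²/2777·(1 − 2777/25365) = 0.0000753779
class D: (33899/89986)²·1.29²/982·(1 − 982/33899) = 0.0002335206
Sum = 0.0003450928 → 0.0003451.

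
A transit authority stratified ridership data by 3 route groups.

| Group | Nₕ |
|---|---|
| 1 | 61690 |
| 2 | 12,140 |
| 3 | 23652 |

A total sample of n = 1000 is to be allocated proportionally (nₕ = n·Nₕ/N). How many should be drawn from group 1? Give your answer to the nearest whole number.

633

Share of group 1 = 61690/97482 = 0.63283.
Allocate 1000 × 0.63283 = 632.835... → 633.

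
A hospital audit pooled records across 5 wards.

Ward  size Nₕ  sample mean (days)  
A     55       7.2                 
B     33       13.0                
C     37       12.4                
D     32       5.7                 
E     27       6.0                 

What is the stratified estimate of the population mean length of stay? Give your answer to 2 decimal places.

8.85

x̄_st = (Σ Nₕx̄ₕ) / (Σ Nₕ) = (55·7.2 + 33·13.0 + 37·12.4 + 32·5.7 + 27·6.0) / 184
= 1628.2 / 184 = 8.8489... → 8.85.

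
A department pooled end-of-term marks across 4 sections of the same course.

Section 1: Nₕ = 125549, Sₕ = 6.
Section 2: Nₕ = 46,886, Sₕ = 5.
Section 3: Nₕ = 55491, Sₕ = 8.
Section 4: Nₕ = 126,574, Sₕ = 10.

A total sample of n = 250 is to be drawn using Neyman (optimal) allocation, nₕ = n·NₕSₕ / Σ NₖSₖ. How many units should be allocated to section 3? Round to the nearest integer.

1: NₕSₕ = 125549·6 = 753294
2: NₕSₕ = 46886·5 = 234430
3: NₕSₕ = 55491·8 = 443928
4: NₕSₕ = 126574·10 = 1265740
Σ NₕSₕ = 2697392.
n_3 = 250·443928/2697392 = 41.144... → 41.

41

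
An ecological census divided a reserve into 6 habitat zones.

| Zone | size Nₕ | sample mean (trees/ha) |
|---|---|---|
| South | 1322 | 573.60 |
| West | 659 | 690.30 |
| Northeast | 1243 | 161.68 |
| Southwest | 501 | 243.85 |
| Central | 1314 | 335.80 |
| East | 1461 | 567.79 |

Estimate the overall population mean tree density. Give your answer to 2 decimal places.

N = 1322 + 659 + 1243 + 501 + 1314 + 1461 = 6500.
The stratified mean weights each stratum mean by its population share Nₕ/N.
Σ Nₕx̄ₕ = 1322·573.60 + 659·690.30 + 1243·161.68 + 501·243.85 + 1314·335.80 + 1461·567.79 = 758299.2 + 454907.7 + 200968.24 + 122168.85 + 441241.2 + 829541.19 = 2807126.38.
Divide by N: 2807126.38 / 6500 = 431.8656... → 431.87.

431.87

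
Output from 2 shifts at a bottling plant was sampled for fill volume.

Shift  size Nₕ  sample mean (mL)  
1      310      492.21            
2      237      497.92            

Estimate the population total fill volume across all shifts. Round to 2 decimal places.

270592.14

Estimate total by summing Nₕ·x̄ₕ over strata.
310·492.21 + 237·497.92 = 152585.1 + 118007.04 = 270592.14.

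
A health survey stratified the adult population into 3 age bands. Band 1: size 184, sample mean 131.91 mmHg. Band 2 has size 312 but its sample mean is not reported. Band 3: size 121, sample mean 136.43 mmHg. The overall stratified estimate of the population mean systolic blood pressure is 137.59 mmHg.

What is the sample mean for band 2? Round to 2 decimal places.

141.39

N = 184 + 312 + 121 = 617.
Overall total = μ·N = 137.59·617 = 84893.03.
Subtract the known strata: 184·131.91 + 121·136.43 = 40779.47.
Remaining total for band 2: 84893.03 − 40779.47 = 44113.56.
Divide by its size: 44113.56 / 312 = 141.3896... → 141.39.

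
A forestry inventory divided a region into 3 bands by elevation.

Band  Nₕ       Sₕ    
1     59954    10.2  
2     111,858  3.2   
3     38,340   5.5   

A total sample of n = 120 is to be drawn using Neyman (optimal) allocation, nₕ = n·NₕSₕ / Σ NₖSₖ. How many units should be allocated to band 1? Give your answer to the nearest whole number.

62

1: NₕSₕ = 59954·10.2 = 611530.8
2: NₕSₕ = 111858·3.2 = 357945.6
3: NₕSₕ = 38340·5.5 = 210870
Σ NₕSₕ = 1180346.4.
n_1 = 120·611530.8/1180346.4 = 62.171... → 62.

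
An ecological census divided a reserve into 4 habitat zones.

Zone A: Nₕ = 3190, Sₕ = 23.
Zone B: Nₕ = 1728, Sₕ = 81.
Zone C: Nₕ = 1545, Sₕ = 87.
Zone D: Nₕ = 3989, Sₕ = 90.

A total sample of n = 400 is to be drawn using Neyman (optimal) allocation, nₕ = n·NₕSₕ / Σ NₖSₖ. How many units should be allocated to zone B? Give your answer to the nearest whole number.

Σ NₕSₕ = 3190·23 + 1728·81 + 1545·87 + 3989·90 = 706763.
Share for B: 139968/706763 = 0.19804.
n_B = 400 × 0.19804 = 79.216... → 79.

79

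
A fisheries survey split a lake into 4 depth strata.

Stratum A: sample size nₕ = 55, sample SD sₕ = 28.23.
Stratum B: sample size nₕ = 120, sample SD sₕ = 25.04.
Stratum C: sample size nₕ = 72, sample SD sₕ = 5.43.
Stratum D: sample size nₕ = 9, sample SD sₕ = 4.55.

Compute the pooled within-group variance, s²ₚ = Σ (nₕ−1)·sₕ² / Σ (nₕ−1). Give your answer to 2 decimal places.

Degrees of freedom: 54 + 119 + 71 + 8 = 252.
Σ(nₕ−1)sₕ² = 54·796.9329 + 119·627.0016 + 71·29.4849 + 8·20.7025 = 119906.6149.
s²ₚ = 119906.6149 / 252 = 475.8199... → 475.82.

475.82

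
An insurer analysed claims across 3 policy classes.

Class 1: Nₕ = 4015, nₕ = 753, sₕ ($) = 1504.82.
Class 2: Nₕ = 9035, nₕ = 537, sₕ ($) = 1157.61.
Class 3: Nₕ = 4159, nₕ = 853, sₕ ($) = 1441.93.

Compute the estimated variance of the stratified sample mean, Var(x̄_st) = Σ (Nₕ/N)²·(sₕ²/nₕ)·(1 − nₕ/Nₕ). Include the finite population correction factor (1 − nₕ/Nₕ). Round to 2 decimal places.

N = 17209; Wₕ = Nₕ/N.
class 1: (4015/17209)²·1504.82²/753·(1 − 753/4015) = 132.99410
class 2: (9035/17209)²·1157.61²/537·(1 − 537/9035) = 646.96959
class 3: (4159/17209)²·1441.93²/853·(1 − 853/4159) = 113.16701
Sum = 893.13070 → 893.13.

893.13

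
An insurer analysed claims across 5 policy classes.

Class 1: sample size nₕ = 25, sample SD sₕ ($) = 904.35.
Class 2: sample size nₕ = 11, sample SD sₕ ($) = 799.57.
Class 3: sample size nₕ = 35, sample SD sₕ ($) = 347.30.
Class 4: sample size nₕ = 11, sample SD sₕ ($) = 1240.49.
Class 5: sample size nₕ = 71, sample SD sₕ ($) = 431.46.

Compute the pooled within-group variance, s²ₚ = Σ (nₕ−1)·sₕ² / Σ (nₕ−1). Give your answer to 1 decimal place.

Degrees of freedom: 24 + 10 + 34 + 10 + 70 = 148.
Σ(nₕ−1)sₕ² = 24·817848.9225 + 10·639312.1849 + 34·120617.29 + 10·1538815.4401 + 70·186157.7316 = 58541679.462.
s²ₚ = 58541679.462 / 148 = 395551.888... → 395551.9.

395551.9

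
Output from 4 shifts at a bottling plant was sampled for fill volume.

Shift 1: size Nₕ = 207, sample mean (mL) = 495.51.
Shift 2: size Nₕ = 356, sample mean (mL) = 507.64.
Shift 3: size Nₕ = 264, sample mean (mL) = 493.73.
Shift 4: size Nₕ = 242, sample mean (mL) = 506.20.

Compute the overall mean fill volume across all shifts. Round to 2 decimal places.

501.53

x̄_st = (Σ Nₕx̄ₕ) / (Σ Nₕ) = (207·495.51 + 356·507.64 + 264·493.73 + 242·506.20) / 1069
= 536135.53 / 1069 = 501.5300... → 501.53.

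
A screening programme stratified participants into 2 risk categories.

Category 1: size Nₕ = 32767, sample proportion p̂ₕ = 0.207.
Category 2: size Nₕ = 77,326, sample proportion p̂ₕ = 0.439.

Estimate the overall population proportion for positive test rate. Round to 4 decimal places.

0.3699

Wₕ = Nₕ/N with N = 110093: 0.2976, 0.7024.
p̂_st = 0.2976·0.207 + 0.7024·0.439 ≈ 0.369950... → 0.3699.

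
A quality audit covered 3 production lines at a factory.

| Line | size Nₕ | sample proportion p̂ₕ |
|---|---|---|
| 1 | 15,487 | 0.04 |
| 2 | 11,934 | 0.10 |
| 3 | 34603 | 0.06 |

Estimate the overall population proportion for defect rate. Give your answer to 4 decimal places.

Wₕ = Nₕ/N with N = 62024: 0.2497, 0.1924, 0.5579.
p̂_st = 0.2497·0.04 + 0.1924·0.10 + 0.5579·0.06 ≈ 0.062703... → 0.0627.

0.0627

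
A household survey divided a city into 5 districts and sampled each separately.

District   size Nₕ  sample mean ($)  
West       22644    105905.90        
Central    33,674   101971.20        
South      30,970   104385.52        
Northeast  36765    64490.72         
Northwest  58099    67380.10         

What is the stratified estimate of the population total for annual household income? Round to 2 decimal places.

Estimate total by summing Nₕ·x̄ₕ over strata.
22644·105905.90 + 33674·101971.20 + 30970·104385.52 + 36765·64490.72 + 58099·67380.10 = 2398133199.6 + 3433778188.8 + 3232819554.4 + 2371001320.8 + 3914716429.9 = 15350448693.50.

15350448693.50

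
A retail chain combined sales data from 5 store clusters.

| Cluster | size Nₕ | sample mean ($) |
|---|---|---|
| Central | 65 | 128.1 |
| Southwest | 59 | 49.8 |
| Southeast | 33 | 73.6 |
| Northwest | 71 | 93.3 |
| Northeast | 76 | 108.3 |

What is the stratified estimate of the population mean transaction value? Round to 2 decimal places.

N = 304; weights Wₕ = Nₕ/N = (0.2138, 0.1941, 0.1086, 0.2336, 0.2500).
x̄_st = Σ Wₕ·x̄ₕ = 0.2138·128.1 + 0.1941·49.8 + 0.1086·73.6 + 0.2336·93.3 + 0.2500·108.3 ≈ 93.9099...
→ 93.91.

93.91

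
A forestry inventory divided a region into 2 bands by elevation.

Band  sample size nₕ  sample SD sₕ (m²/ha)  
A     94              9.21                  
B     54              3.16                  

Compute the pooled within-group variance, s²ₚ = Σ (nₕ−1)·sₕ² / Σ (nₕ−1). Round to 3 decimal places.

A: (94−1)·9.21² = 93·84.8241 = 7888.6413
B: (54−1)·3.16² = 53·9.9856 = 529.2368
Numerator = 8417.8781; denominator = Σ(nₕ−1) = 146.
s²ₚ = 8417.8781/146 = 57.65670... → 57.657.

57.657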